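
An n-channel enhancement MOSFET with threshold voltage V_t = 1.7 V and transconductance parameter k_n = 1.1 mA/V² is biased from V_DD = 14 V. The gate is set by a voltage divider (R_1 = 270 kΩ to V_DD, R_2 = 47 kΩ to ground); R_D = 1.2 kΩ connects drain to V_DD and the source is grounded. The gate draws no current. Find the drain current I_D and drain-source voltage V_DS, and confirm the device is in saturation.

V_G = V_DD·R_2/(R_1+R_2) = 14×47/317 = 2.08 V. With the source grounded, V_GS = V_G = 2.08 V.
Assume saturation: I_D = (k_n/2)(V_GS − V_t)² = (1.1/2)×(2.08 − 1.7)² = 0.55×0.376² = 0.0776 mA.
V_DS = V_DD − I_D·R_D = 14 − 0.0776×1.2 = 13.9 V.
Saturation requires V_DS ≥ V_GS − V_t = 0.376 V; 13.9 ≥ 0.376 ✓.

I_D ≈ 0.078 mA, V_DS ≈ 14 V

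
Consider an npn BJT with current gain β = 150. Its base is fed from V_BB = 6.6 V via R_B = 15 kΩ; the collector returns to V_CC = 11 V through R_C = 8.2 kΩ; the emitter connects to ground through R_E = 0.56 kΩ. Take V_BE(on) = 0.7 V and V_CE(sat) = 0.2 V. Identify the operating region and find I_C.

saturation; I_C ≈ 1.2 mA

Assume active: I_B = (6.6 − 0.7)/(15 + 151×0.56) = 0.0593 mA, I_C = β·I_B = 8.89 mA.
Then V_CE = 11 − 8.89×8.2 − 8.95×0.56 = -66.9 V < 0.2 V — the active assumption fails.
Re-solve with V_CE = 0.2 V. KCL at the emitter: V_E/R_E = (V_BB−0.7−V_E)/R_B + (V_CC−0.2−V_E)/R_C, giving V_E = 0.866 V.
I_C = (V_CC − 0.2 − V_E)/R_C = (10.8 − 0.866)/8.2 = 1.21 mA.
Check: I_B = (5.9 − 0.866)/15 = 0.336 mA, and β·I_B = 50.3 mA > I_C, confirming saturation.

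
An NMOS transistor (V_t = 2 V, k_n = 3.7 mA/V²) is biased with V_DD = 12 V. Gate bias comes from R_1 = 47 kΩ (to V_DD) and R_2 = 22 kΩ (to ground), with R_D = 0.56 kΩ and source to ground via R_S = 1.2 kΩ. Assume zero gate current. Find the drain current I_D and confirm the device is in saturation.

V_G = V_DD·R_2/(R_1+R_2) = 12×22/69 = 3.83 V.
Assume saturation: I_D = (k_n/2)(V_GS − V_t)² with V_GS = V_G − I_D·R_S = 3.83 − 1.2·I_D.
Substituting gives 2.66·I_D² − 9.11·I_D + 6.17 = 0, with roots I_D = 0.931 or 2.49 mA.
The root I_D = 2.49 mA gives V_GS = 0.84 V ≤ V_t, so take I_D = 0.931 mA.
Then V_GS = 2.71 V and V_DS = V_DD − I_D(R_D+R_S) = 12 − 0.931×1.76 = 10.4 V.
Saturation requires V_DS ≥ V_GS − V_t = 0.709 V; 10.4 ≥ 0.709 ✓.

I_D ≈ 0.93 mA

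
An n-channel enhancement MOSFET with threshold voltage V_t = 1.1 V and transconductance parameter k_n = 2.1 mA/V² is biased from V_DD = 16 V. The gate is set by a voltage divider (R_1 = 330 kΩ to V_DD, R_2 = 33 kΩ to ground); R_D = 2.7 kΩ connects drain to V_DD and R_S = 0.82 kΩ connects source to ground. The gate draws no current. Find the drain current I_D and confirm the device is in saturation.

I_D ≈ 0.085 mA

V_G = V_DD·R_2/(R_1+R_2) = 16×33/363 = 1.45 V.
Assume saturation: I_D = (k_n/2)(V_GS − V_t)² with V_GS = V_G − I_D·R_S = 1.45 − 0.82·I_D.
Substituting gives 0.706·I_D² − 1.61·I_D + 0.132 = 0, with roots I_D = 0.0851 or 2.2 mA.
The root I_D = 2.2 mA gives V_GS = -0.346 V ≤ V_t, so take I_D = 0.0851 mA.
Then V_GS = 1.38 V and V_DS = V_DD − I_D(R_D+R_S) = 16 − 0.0851×3.52 = 15.7 V.
Saturation requires V_DS ≥ V_GS − V_t = 0.285 V; 15.7 ≥ 0.285 ✓.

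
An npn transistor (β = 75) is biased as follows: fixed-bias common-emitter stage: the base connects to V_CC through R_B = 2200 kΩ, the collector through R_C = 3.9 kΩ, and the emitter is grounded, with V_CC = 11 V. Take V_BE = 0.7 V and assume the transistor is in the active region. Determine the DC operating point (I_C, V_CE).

I_C ≈ 0.35 mA, V_CE ≈ 9.6 V

Base loop: V_CC = I_B·R_B + V_BE, so I_B = (11 − 0.7)/2200 kΩ = 0.00468 mA.
In the active region I_C = β·I_B = 75 × 0.00468 = 0.351 mA.
Collector loop: V_CE = V_CC − I_C·R_C = 11 − 0.351×3.9 = 9.63 V.
Since V_CE = 9.63 V > V_CE(sat) ≈ 0.2 V, the transistor is in the active region as assumed.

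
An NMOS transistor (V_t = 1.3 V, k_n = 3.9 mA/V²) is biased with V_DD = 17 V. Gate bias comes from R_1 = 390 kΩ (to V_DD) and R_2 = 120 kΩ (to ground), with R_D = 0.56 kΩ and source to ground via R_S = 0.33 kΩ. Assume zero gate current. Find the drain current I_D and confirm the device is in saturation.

V_G = V_DD·R_2/(R_1+R_2) = 17×120/510 = 4 V.
Assume saturation: I_D = (k_n/2)(V_GS − V_t)² with V_GS = V_G − I_D·R_S = 4 − 0.33·I_D.
Substituting gives 0.212·I_D² − 4.47·I_D + 14.2 = 0, with roots I_D = 3.9 or 17.2 mA.
The root I_D = 17.2 mA gives V_GS = -1.67 V ≤ V_t, so take I_D = 3.9 mA.
Then V_GS = 2.71 V and V_DS = V_DD − I_D(R_D+R_S) = 17 − 3.9×0.89 = 13.5 V.
Saturation requires V_DS ≥ V_GS − V_t = 1.41 V; 13.5 ≥ 1.41 ✓.

I_D ≈ 3.9 mA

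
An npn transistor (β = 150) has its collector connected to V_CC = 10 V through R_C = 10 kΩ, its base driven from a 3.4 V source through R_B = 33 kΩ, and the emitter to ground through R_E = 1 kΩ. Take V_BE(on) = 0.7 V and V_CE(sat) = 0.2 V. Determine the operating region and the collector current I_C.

saturation; I_C ≈ 0.89 mA

Assume active: I_B = (3.4 − 0.7)/(33 + 151×1) = 0.0147 mA, I_C = β·I_B = 2.2 mA.
Then V_CE = 10 − 2.2×10 − 2.22×1 = -14.2 V < 0.2 V — the active assumption fails.
Re-solve with V_CE = 0.2 V. KCL at the emitter: V_E/R_E = (V_BB−0.7−V_E)/R_B + (V_CC−0.2−V_E)/R_C, giving V_E = 0.939 V.
I_C = (V_CC − 0.2 − V_E)/R_C = (9.8 − 0.939)/10 = 0.886 mA.
Check: I_B = (2.7 − 0.939)/33 = 0.0534 mA, and β·I_B = 8 mA > I_C, confirming saturation.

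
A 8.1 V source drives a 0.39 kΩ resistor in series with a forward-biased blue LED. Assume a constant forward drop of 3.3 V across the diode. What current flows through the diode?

KVL around the loop: 8.1 = V_D + I·R = 3.3 + I × 0.39 kΩ.
So I = (8.1 − 3.3) / 0.39 kΩ = 4.8 / 0.39 = 12.3 mA.

I ≈ 12 mA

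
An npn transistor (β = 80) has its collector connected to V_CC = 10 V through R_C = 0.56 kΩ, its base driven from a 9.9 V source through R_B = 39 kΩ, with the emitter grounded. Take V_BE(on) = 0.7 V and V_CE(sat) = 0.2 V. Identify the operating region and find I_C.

saturation; I_C ≈ 18 mA

Assume active: I_B = (9.9 − 0.7)/39 = 0.236 mA, giving I_C = β·I_B = 18.9 mA.
But then V_CE = 10 − 18.9×0.56 = -0.568 V < V_CE(sat) = 0.2 V — impossible in the active region.
So the transistor is saturated. With V_CE = 0.2 V, I_C = (V_CC − 0.2)/R_C = 9.8/0.56 = 17.5 mA.
Check: β·I_B = 18.9 mA > I_C = 17.5 mA, confirming saturation.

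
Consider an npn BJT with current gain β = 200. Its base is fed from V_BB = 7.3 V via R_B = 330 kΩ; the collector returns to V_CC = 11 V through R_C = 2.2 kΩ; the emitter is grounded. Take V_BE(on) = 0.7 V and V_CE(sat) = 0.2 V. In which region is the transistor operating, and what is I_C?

active; I_C ≈ 4 mA

Assume active. Base-emitter loop: I_B = (V_BB − V_BE)/R_B = (7.3 − 0.7)/330 = 0.02 mA.
I_C = β·I_B = 200×0.02 = 4 mA.
V_CE = V_CC − I_C·R_C = 11 − 4×2.2 = 2.2 V > V_CE(sat), so the active-region assumption holds.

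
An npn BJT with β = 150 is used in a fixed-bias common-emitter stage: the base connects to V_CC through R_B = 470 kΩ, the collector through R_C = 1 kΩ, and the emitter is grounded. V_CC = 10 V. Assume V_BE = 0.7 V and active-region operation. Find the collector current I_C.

Base loop: V_CC = I_B·R_B + V_BE, so I_B = (10 − 0.7)/470 kΩ = 0.0198 mA.
In the active region I_C = β·I_B = 150 × 0.0198 = 2.97 mA.
Collector loop: V_CE = V_CC − I_C·R_C = 10 − 2.97×1 = 7.03 V.
Since V_CE = 7.03 V > V_CE(sat) ≈ 0.2 V, the transistor is in the active region as assumed.

I_C ≈ 3 mA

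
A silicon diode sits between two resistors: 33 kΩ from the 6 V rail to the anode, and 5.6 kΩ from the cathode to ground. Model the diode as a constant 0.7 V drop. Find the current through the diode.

The two resistors are in series with the diode, so KVL gives 6 = I·33 + 0.7 + I·5.6.
I = (6 − 0.7) / (33 + 5.6) kΩ = 5.3 / 38.6 = 0.137 mA.

I ≈ 0.14 mA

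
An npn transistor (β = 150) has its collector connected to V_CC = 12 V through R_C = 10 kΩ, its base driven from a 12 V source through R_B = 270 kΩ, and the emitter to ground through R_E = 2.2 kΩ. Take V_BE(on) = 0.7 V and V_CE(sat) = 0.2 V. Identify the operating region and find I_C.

Assume active: I_B = (12 − 0.7)/(270 + 151×2.2) = 0.0188 mA, I_C = β·I_B = 2.81 mA.
Then V_CE = 12 − 2.81×10 − 2.83×2.2 = -22.4 V < 0.2 V — the active assumption fails.
Re-solve with V_CE = 0.2 V. KCL at the emitter: V_E/R_E = (V_BB−0.7−V_E)/R_B + (V_CC−0.2−V_E)/R_C, giving V_E = 2.19 V.
I_C = (V_CC − 0.2 − V_E)/R_C = (11.8 − 2.19)/10 = 0.961 mA.
Check: I_B = (11.3 − 2.19)/270 = 0.0337 mA, and β·I_B = 5.06 mA > I_C, confirming saturation.

saturation; I_C ≈ 0.96 mA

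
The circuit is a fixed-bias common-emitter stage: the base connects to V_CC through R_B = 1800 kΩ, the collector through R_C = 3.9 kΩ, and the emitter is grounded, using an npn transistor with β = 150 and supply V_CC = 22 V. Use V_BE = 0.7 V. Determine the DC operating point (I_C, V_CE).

I_C ≈ 1.8 mA, V_CE ≈ 15 V

Base loop: V_CC = I_B·R_B + V_BE, so I_B = (22 − 0.7)/1800 kΩ = 0.0118 mA.
In the active region I_C = β·I_B = 150 × 0.0118 = 1.78 mA.
Collector loop: V_CE = V_CC − I_C·R_C = 22 − 1.78×3.9 = 15.1 V.
Since V_CE = 15.1 V > V_CE(sat) ≈ 0.2 V, the transistor is in the active region as assumed.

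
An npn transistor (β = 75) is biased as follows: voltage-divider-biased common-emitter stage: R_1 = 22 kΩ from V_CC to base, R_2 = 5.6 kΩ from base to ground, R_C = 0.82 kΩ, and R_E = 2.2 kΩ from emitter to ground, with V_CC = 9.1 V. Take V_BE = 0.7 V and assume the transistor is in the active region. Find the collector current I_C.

Thevenize the base divider: V_Th = V_CC·R_2/(R_1+R_2) = 9.1×5.6/27.6 = 1.85 V, R_Th = R_1‖R_2 = 4.46 kΩ.
Base-emitter loop: V_Th = I_B·R_Th + V_BE + (β+1)I_B·R_E, so I_B = (1.85 − 0.7) / (4.46 + 76×2.2) = 0.00668 mA.
I_C = β·I_B = 75×0.00668 = 0.501 mA, and I_E = (β+1)I_B = 0.508 mA.
V_CE = V_CC − I_C·R_C − I_E·R_E = 9.1 − 0.501×0.82 − 0.508×2.2 = 7.57 V.
V_CE = 7.57 V > 0.2 V confirms active-region operation.

I_C ≈ 0.5 mA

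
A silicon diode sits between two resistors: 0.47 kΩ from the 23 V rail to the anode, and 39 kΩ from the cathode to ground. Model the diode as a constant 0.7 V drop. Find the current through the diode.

I ≈ 0.56 mA

The two resistors are in series with the diode, so KVL gives 23 = I·0.47 + 0.7 + I·39.
I = (23 − 0.7) / (0.47 + 39) kΩ = 22.3 / 39.5 = 0.565 mA.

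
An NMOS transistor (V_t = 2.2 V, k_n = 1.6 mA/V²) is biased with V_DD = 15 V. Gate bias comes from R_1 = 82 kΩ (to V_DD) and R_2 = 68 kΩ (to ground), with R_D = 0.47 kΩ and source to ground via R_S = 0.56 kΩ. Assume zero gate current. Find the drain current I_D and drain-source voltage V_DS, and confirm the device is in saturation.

V_G = V_DD·R_2/(R_1+R_2) = 15×68/150 = 6.8 V.
Assume saturation: I_D = (k_n/2)(V_GS − V_t)² with V_GS = V_G − I_D·R_S = 6.8 − 0.56·I_D.
Substituting gives 0.251·I_D² − 5.12·I_D + 16.9 = 0, with roots I_D = 4.15 or 16.3 mA.
The root I_D = 16.3 mA gives V_GS = -2.31 V ≤ V_t, so take I_D = 4.15 mA.
Then V_GS = 4.48 V and V_DS = V_DD − I_D(R_D+R_S) = 15 − 4.15×1.03 = 10.7 V.
Saturation requires V_DS ≥ V_GS − V_t = 2.28 V; 10.7 ≥ 2.28 ✓.

I_D ≈ 4.1 mA, V_DS ≈ 11 V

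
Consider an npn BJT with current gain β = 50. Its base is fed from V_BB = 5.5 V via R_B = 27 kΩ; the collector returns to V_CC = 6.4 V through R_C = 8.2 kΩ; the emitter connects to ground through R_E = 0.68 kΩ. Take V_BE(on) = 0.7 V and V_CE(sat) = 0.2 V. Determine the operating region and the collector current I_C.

Assume active: I_B = (5.5 − 0.7)/(27 + 51×0.68) = 0.0778 mA, I_C = β·I_B = 3.89 mA.
Then V_CE = 6.4 − 3.89×8.2 − 3.97×0.68 = -28.2 V < 0.2 V — the active assumption fails.
Re-solve with V_CE = 0.2 V. KCL at the emitter: V_E/R_E = (V_BB−0.7−V_E)/R_B + (V_CC−0.2−V_E)/R_C, giving V_E = 0.573 V.
I_C = (V_CC − 0.2 − V_E)/R_C = (6.2 − 0.573)/8.2 = 0.686 mA.
Check: I_B = (4.8 − 0.573)/27 = 0.157 mA, and β·I_B = 7.83 mA > I_C, confirming saturation.

saturation; I_C ≈ 0.69 mA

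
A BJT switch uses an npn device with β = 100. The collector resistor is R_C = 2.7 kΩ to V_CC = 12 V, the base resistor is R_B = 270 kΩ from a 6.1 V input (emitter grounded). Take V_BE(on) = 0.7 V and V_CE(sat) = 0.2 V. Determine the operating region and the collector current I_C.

active; I_C ≈ 2 mA

Assume active. Base-emitter loop: I_B = (V_BB − V_BE)/R_B = (6.1 − 0.7)/270 = 0.02 mA.
I_C = β·I_B = 100×0.02 = 2 mA.
V_CE = V_CC − I_C·R_C = 12 − 2×2.7 = 6.6 V > V_CE(sat), so the active-region assumption holds.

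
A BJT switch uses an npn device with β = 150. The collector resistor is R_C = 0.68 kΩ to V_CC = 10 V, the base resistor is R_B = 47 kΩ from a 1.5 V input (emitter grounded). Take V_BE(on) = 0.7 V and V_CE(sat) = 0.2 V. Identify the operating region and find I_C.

Assume active. Base-emitter loop: I_B = (V_BB − V_BE)/R_B = (1.5 − 0.7)/47 = 0.017 mA.
I_C = β·I_B = 150×0.017 = 2.55 mA.
V_CE = V_CC − I_C·R_C = 10 − 2.55×0.68 = 8.26 V > V_CE(sat), so the active-region assumption holds.

active; I_C ≈ 2.6 mA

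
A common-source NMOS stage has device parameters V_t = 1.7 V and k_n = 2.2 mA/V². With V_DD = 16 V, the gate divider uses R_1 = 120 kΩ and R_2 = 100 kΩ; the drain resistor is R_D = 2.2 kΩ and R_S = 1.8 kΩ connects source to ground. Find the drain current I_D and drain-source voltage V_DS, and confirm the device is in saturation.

I_D ≈ 2.3 mA, V_DS ≈ 6.8 V

V_G = V_DD·R_2/(R_1+R_2) = 16×100/220 = 7.27 V.
Assume saturation: I_D = (k_n/2)(V_GS − V_t)² with V_GS = V_G − I_D·R_S = 7.27 − 1.8·I_D.
Substituting gives 3.56·I_D² − 23.1·I_D + 34.2 = 0, with roots I_D = 2.29 or 4.18 mA.
The root I_D = 4.18 mA gives V_GS = -0.249 V ≤ V_t, so take I_D = 2.29 mA.
Then V_GS = 3.14 V and V_DS = V_DD − I_D(R_D+R_S) = 16 − 2.29×4 = 6.83 V.
Saturation requires V_DS ≥ V_GS − V_t = 1.44 V; 6.83 ≥ 1.44 ✓.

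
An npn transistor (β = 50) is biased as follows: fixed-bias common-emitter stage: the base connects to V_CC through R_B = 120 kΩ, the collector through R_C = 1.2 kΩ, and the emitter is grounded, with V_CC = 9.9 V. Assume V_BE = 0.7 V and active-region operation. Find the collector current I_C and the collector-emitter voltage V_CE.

I_C ≈ 3.8 mA, V_CE ≈ 5.3 V

Base loop: V_CC = I_B·R_B + V_BE, so I_B = (9.9 − 0.7)/120 kΩ = 0.0767 mA.
In the active region I_C = β·I_B = 50 × 0.0767 = 3.83 mA.
Collector loop: V_CE = V_CC − I_C·R_C = 9.9 − 3.83×1.2 = 5.3 V.
Since V_CE = 5.3 V > V_CE(sat) ≈ 0.2 V, the transistor is in the active region as assumed.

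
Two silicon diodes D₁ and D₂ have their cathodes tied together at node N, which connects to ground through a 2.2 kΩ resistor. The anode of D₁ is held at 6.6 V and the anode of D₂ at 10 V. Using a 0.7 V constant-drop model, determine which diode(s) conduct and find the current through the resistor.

Only D₂ conducts; I_R ≈ 4.2 mA

Assume both conduct. Then node N would need to be at both 6.6−0.7 = 5.9 V and 10−0.7 = 9.3 V, which is impossible.
Assume only D₂ conducts: V_N = 10 − 0.7 = 9.3 V, so I_R = 9.3/2.2 = 4.23 mA.
Check D₁: its anode-to-cathode voltage is 6.6 − 9.3 = -2.7 V < 0.7 V, so it is off. The assumption is consistent.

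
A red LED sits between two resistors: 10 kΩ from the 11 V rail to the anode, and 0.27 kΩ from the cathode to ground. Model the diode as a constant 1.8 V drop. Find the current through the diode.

The two resistors are in series with the diode, so KVL gives 11 = I·10 + 1.8 + I·0.27.
I = (11 − 1.8) / (10 + 0.27) kΩ = 9.2 / 10.3 = 0.896 mA.

I ≈ 0.9 mA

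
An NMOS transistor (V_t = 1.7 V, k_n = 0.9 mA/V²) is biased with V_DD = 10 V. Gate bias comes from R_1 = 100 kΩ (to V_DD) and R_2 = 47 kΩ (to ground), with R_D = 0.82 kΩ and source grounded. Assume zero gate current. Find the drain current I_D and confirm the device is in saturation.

V_G = V_DD·R_2/(R_1+R_2) = 10×47/147 = 3.2 V. With the source grounded, V_GS = V_G = 3.2 V.
Assume saturation: I_D = (k_n/2)(V_GS − V_t)² = (0.9/2)×(3.2 − 1.7)² = 0.45×1.5² = 1.01 mA.
V_DS = V_DD − I_D·R_D = 10 − 1.01×0.82 = 9.17 V.
Saturation requires V_DS ≥ V_GS − V_t = 1.5 V; 9.17 ≥ 1.5 ✓.

I_D ≈ 1 mA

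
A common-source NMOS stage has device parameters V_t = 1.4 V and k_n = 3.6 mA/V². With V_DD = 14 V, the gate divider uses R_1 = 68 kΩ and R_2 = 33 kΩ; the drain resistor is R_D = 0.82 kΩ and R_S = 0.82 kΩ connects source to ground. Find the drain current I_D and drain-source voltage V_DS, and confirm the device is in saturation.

V_G = V_DD·R_2/(R_1+R_2) = 14×33/101 = 4.57 V.
Assume saturation: I_D = (k_n/2)(V_GS − V_t)² with V_GS = V_G − I_D·R_S = 4.57 − 0.82·I_D.
Substituting gives 1.21·I_D² − 10.4·I_D + 18.1 = 0, with roots I_D = 2.45 or 6.12 mA.
The root I_D = 6.12 mA gives V_GS = -0.444 V ≤ V_t, so take I_D = 2.45 mA.
Then V_GS = 2.57 V and V_DS = V_DD − I_D(R_D+R_S) = 14 − 2.45×1.64 = 9.98 V.
Saturation requires V_DS ≥ V_GS − V_t = 1.17 V; 9.98 ≥ 1.17 ✓.

I_D ≈ 2.4 mA, V_DS ≈ 10 V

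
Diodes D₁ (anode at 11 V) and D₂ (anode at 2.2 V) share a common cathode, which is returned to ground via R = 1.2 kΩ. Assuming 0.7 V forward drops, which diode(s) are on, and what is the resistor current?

Assume both conduct. Then node N would need to be at both 11−0.7 = 10.3 V and 2.2−0.7 = 1.5 V, which is impossible.
Assume only D₁ conducts: V_N = 11 − 0.7 = 10.3 V, so I_R = 10.3/1.2 = 8.58 mA.
Check D₂: its anode-to-cathode voltage is 2.2 − 10.3 = -8.1 V < 0.7 V, so it is off. The assumption is consistent.

Only D₁ conducts; I_R ≈ 8.6 mA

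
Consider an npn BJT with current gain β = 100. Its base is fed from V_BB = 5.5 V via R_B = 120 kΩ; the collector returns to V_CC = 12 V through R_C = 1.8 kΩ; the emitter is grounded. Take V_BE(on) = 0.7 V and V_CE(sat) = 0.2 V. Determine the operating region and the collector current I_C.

Assume active. Base-emitter loop: I_B = (V_BB − V_BE)/R_B = (5.5 − 0.7)/120 = 0.04 mA.
I_C = β·I_B = 100×0.04 = 4 mA.
V_CE = V_CC − I_C·R_C = 12 − 4×1.8 = 4.8 V > V_CE(sat), so the active-region assumption holds.

active; I_C ≈ 4 mA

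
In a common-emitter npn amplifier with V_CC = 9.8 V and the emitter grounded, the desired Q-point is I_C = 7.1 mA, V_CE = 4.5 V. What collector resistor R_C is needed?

Collector loop: V_CC = I_C·R_C + V_CE.
R_C = (V_CC − V_CE)/I_C = (9.8 − 4.5)/7.1 = 0.746 kΩ.

R_C ≈ 0.75 kΩ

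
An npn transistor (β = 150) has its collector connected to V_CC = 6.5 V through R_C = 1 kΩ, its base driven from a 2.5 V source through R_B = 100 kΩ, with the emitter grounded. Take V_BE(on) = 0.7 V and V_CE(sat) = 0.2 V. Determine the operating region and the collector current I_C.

active; I_C ≈ 2.7 mA

Assume active. Base-emitter loop: I_B = (V_BB − V_BE)/R_B = (2.5 − 0.7)/100 = 0.018 mA.
I_C = β·I_B = 150×0.018 = 2.7 mA.
V_CE = V_CC − I_C·R_C = 6.5 − 2.7×1 = 3.8 V > V_CE(sat), so the active-region assumption holds.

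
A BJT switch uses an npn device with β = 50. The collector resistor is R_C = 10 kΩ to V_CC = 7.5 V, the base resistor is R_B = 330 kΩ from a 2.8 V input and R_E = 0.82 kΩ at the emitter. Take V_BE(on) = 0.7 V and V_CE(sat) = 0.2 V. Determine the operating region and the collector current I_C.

Assume active. Base-emitter loop: I_B = (V_BB − V_BE)/(R_B + (β+1)R_E) = (2.8 − 0.7)/(330 + 51×0.82) = 0.00565 mA.
I_C = β·I_B = 50×0.00565 = 0.282 mA.
V_CE = V_CC − I_C·R_C − I_E·R_E = 7.5 − 0.282×10 − 0.288×0.82 = 4.44 V > V_CE(sat), so the active-region assumption holds.

active; I_C ≈ 0.28 mA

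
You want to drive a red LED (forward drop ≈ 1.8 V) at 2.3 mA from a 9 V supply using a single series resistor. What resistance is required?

The resistor drops V_S − V_D = 9 − 1.8 = 7.2 V at 2.3 mA.
R = 7.2 V / 2.3 mA = 3.13 kΩ.

R ≈ 3.1 kΩ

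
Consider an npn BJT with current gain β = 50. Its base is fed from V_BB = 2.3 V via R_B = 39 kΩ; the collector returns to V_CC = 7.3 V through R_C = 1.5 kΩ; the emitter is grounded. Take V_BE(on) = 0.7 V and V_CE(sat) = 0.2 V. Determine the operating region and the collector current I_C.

Assume active. Base-emitter loop: I_B = (V_BB − V_BE)/R_B = (2.3 − 0.7)/39 = 0.041 mA.
I_C = β·I_B = 50×0.041 = 2.05 mA.
V_CE = V_CC − I_C·R_C = 7.3 − 2.05×1.5 = 4.22 V > V_CE(sat), so the active-region assumption holds.

active; I_C ≈ 2.1 mA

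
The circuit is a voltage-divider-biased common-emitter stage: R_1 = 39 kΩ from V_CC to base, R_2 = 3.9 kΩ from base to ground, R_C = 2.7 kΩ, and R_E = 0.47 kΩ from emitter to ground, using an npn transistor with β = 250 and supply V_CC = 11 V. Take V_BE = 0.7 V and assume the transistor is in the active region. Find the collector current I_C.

I_C ≈ 0.62 mA

Thevenize the base divider: V_Th = V_CC·R_2/(R_1+R_2) = 11×3.9/42.9 = 1 V, R_Th = R_1‖R_2 = 3.55 kΩ.
Base-emitter loop: V_Th = I_B·R_Th + V_BE + (β+1)I_B·R_E, so I_B = (1 − 0.7) / (3.55 + 251×0.47) = 0.00247 mA.
I_C = β·I_B = 250×0.00247 = 0.617 mA, and I_E = (β+1)I_B = 0.62 mA.
V_CE = V_CC − I_C·R_C − I_E·R_E = 11 − 0.617×2.7 − 0.62×0.47 = 9.04 V.
V_CE = 9.04 V > 0.2 V confirms active-region operation.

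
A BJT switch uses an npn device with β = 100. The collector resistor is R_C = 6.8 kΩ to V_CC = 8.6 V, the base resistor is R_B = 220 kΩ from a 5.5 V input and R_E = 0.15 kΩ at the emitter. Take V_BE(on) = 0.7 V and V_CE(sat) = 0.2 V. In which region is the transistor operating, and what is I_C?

saturation; I_C ≈ 1.2 mA

Assume active: I_B = (5.5 − 0.7)/(220 + 101×0.15) = 0.0204 mA, I_C = β·I_B = 2.04 mA.
Then V_CE = 8.6 − 2.04×6.8 − 2.06×0.15 = -5.59 V < 0.2 V — the active assumption fails.
Re-solve with V_CE = 0.2 V. KCL at the emitter: V_E/R_E = (V_BB−0.7−V_E)/R_B + (V_CC−0.2−V_E)/R_C, giving V_E = 0.184 V.
I_C = (V_CC − 0.2 − V_E)/R_C = (8.4 − 0.184)/6.8 = 1.21 mA.
Check: I_B = (4.8 − 0.184)/220 = 0.021 mA, and β·I_B = 2.1 mA > I_C, confirming saturation.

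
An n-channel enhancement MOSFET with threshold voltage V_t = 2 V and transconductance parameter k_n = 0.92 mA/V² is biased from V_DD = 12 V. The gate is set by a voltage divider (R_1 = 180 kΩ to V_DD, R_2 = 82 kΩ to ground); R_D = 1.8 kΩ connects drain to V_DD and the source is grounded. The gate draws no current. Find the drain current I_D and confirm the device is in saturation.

V_G = V_DD·R_2/(R_1+R_2) = 12×82/262 = 3.76 V. With the source grounded, V_GS = V_G = 3.76 V.
Assume saturation: I_D = (k_n/2)(V_GS − V_t)² = (0.92/2)×(3.76 − 2)² = 0.46×1.76² = 1.42 mA.
V_DS = V_DD − I_D·R_D = 12 − 1.42×1.8 = 9.45 V.
Saturation requires V_DS ≥ V_GS − V_t = 1.76 V; 9.45 ≥ 1.76 ✓.

I_D ≈ 1.4 mA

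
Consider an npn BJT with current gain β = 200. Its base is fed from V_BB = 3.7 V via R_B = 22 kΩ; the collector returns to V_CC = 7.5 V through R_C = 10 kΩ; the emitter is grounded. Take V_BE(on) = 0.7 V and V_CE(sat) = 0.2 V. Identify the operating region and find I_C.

saturation; I_C ≈ 0.73 mA

Assume active: I_B = (3.7 − 0.7)/22 = 0.136 mA, giving I_C = β·I_B = 27.3 mA.
But then V_CE = 7.5 − 27.3×10 = -265 V < V_CE(sat) = 0.2 V — impossible in the active region.
So the transistor is saturated. With V_CE = 0.2 V, I_C = (V_CC − 0.2)/R_C = 7.3/10 = 0.73 mA.
Check: β·I_B = 27.3 mA > I_C = 0.73 mA, confirming saturation.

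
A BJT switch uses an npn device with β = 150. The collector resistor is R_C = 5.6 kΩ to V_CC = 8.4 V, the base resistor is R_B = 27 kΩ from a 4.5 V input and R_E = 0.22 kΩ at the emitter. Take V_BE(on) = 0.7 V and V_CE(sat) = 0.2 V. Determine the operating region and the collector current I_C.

saturation; I_C ≈ 1.4 mA

Assume active: I_B = (4.5 − 0.7)/(27 + 151×0.22) = 0.0631 mA, I_C = β·I_B = 9.47 mA.
Then V_CE = 8.4 − 9.47×5.6 − 9.53×0.22 = -46.7 V < 0.2 V — the active assumption fails.
Re-solve with V_CE = 0.2 V. KCL at the emitter: V_E/R_E = (V_BB−0.7−V_E)/R_B + (V_CC−0.2−V_E)/R_C, giving V_E = 0.337 V.
I_C = (V_CC − 0.2 − V_E)/R_C = (8.2 − 0.337)/5.6 = 1.4 mA.
Check: I_B = (3.8 − 0.337)/27 = 0.128 mA, and β·I_B = 19.2 mA > I_C, confirming saturation.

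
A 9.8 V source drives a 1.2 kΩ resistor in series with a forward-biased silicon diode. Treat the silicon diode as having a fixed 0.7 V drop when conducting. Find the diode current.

KVL around the loop: 9.8 = V_D + I·R = 0.7 + I × 1.2 kΩ.
So I = (9.8 − 0.7) / 1.2 kΩ = 9.1 / 1.2 = 7.58 mA.

I ≈ 7.6 mA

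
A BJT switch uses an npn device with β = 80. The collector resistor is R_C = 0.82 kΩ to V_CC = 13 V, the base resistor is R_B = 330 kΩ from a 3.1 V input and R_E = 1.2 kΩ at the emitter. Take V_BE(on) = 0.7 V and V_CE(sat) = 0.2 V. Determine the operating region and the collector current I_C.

Assume active. Base-emitter loop: I_B = (V_BB − V_BE)/(R_B + (β+1)R_E) = (3.1 − 0.7)/(330 + 81×1.2) = 0.00562 mA.
I_C = β·I_B = 80×0.00562 = 0.449 mA.
V_CE = V_CC − I_C·R_C − I_E·R_E = 13 − 0.449×0.82 − 0.455×1.2 = 12.1 V > V_CE(sat), so the active-region assumption holds.

active; I_C ≈ 0.45 mA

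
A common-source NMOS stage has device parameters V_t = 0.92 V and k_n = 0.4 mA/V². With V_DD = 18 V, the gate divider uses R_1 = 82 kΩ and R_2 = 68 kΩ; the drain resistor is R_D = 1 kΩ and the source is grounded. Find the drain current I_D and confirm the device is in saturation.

V_G = V_DD·R_2/(R_1+R_2) = 18×68/150 = 8.16 V. With the source grounded, V_GS = V_G = 8.16 V.
Assume saturation: I_D = (k_n/2)(V_GS − V_t)² = (0.4/2)×(8.16 − 0.92)² = 0.2×7.24² = 10.5 mA.
V_DS = V_DD − I_D·R_D = 18 − 10.5×1 = 7.52 V.
Saturation requires V_DS ≥ V_GS − V_t = 7.24 V; 7.52 ≥ 7.24 ✓.

I_D ≈ 10 mA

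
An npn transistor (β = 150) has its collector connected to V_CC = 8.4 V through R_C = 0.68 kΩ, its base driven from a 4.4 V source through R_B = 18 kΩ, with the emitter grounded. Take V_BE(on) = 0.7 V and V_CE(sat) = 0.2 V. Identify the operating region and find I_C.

Assume active: I_B = (4.4 − 0.7)/18 = 0.206 mA, giving I_C = β·I_B = 30.8 mA.
But then V_CE = 8.4 − 30.8×0.68 = -12.6 V < V_CE(sat) = 0.2 V — impossible in the active region.
So the transistor is saturated. With V_CE = 0.2 V, I_C = (V_CC − 0.2)/R_C = 8.2/0.68 = 12.1 mA.
Check: β·I_B = 30.8 mA > I_C = 12.1 mA, confirming saturation.

saturation; I_C ≈ 12 mA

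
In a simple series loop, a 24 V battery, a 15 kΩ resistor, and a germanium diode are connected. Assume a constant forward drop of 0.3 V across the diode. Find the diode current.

KVL around the loop: 24 = V_D + I·R = 0.3 + I × 15 kΩ.
So I = (24 − 0.3) / 15 kΩ = 23.7 / 15 = 1.58 mA.

I ≈ 1.6 mA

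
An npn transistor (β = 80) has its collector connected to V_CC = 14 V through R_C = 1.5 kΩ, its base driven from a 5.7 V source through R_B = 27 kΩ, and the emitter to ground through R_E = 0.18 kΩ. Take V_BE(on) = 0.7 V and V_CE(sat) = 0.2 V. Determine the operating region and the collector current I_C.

Assume active: I_B = (5.7 − 0.7)/(27 + 81×0.18) = 0.12 mA, I_C = β·I_B = 9.62 mA.
Then V_CE = 14 − 9.62×1.5 − 9.74×0.18 = -2.18 V < 0.2 V — the active assumption fails.
Re-solve with V_CE = 0.2 V. KCL at the emitter: V_E/R_E = (V_BB−0.7−V_E)/R_B + (V_CC−0.2−V_E)/R_C, giving V_E = 1.5 V.
I_C = (V_CC − 0.2 − V_E)/R_C = (13.8 − 1.5)/1.5 = 8.2 mA.
Check: I_B = (5 − 1.5)/27 = 0.13 mA, and β·I_B = 10.4 mA > I_C, confirming saturation.

saturation; I_C ≈ 8.2 mA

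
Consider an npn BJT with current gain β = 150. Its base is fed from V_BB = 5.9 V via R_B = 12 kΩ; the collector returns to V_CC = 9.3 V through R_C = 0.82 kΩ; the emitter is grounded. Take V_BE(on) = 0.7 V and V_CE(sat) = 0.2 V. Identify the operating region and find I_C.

Assume active: I_B = (5.9 − 0.7)/12 = 0.433 mA, giving I_C = β·I_B = 65 mA.
But then V_CE = 9.3 − 65×0.82 = -44 V < V_CE(sat) = 0.2 V — impossible in the active region.
So the transistor is saturated. With V_CE = 0.2 V, I_C = (V_CC − 0.2)/R_C = 9.1/0.82 = 11.1 mA.
Check: β·I_B = 65 mA > I_C = 11.1 mA, confirming saturation.

saturation; I_C ≈ 11 mA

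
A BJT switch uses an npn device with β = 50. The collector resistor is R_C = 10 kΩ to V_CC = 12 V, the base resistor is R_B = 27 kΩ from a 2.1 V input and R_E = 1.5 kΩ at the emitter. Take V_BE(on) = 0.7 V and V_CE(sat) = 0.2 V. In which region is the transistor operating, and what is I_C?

active; I_C ≈ 0.68 mA

Assume active. Base-emitter loop: I_B = (V_BB − V_BE)/(R_B + (β+1)R_E) = (2.1 − 0.7)/(27 + 51×1.5) = 0.0135 mA.
I_C = β·I_B = 50×0.0135 = 0.676 mA.
V_CE = V_CC − I_C·R_C − I_E·R_E = 12 − 0.676×10 − 0.69×1.5 = 4.2 V > V_CE(sat), so the active-region assumption holds.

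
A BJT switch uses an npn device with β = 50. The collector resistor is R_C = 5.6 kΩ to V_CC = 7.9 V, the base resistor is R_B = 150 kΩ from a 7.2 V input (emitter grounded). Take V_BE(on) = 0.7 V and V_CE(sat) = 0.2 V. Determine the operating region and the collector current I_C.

Assume active: I_B = (7.2 − 0.7)/150 = 0.0433 mA, giving I_C = β·I_B = 2.17 mA.
But then V_CE = 7.9 − 2.17×5.6 = -4.23 V < V_CE(sat) = 0.2 V — impossible in the active region.
So the transistor is saturated. With V_CE = 0.2 V, I_C = (V_CC − 0.2)/R_C = 7.7/5.6 = 1.38 mA.
Check: β·I_B = 2.17 mA > I_C = 1.38 mA, confirming saturation.

saturation; I_C ≈ 1.4 mA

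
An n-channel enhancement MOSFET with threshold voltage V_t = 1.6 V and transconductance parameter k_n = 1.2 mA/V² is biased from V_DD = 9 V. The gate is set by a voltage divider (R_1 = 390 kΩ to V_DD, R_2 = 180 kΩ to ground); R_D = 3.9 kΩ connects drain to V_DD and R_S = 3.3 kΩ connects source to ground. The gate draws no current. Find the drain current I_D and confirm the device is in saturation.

I_D ≈ 0.2 mA

V_G = V_DD·R_2/(R_1+R_2) = 9×180/570 = 2.84 V.
Assume saturation: I_D = (k_n/2)(V_GS − V_t)² with V_GS = V_G − I_D·R_S = 2.84 − 3.3·I_D.
Substituting gives 6.53·I_D² − 5.92·I_D + 0.926 = 0, with roots I_D = 0.201 or 0.705 mA.
The root I_D = 0.705 mA gives V_GS = 0.516 V ≤ V_t, so take I_D = 0.201 mA.
Then V_GS = 2.18 V and V_DS = V_DD − I_D(R_D+R_S) = 9 − 0.201×7.2 = 7.55 V.
Saturation requires V_DS ≥ V_GS − V_t = 0.579 V; 7.55 ≥ 0.579 ✓.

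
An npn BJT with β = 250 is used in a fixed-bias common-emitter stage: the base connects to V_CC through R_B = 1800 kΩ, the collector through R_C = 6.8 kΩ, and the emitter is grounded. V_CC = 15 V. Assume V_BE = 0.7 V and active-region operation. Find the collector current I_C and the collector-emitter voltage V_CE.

Base loop: V_CC = I_B·R_B + V_BE, so I_B = (15 − 0.7)/1800 kΩ = 0.00794 mA.
In the active region I_C = β·I_B = 250 × 0.00794 = 1.99 mA.
Collector loop: V_CE = V_CC − I_C·R_C = 15 − 1.99×6.8 = 1.49 V.
Since V_CE = 1.49 V > V_CE(sat) ≈ 0.2 V, the transistor is in the active region as assumed.

I_C ≈ 2 mA, V_CE ≈ 1.5 V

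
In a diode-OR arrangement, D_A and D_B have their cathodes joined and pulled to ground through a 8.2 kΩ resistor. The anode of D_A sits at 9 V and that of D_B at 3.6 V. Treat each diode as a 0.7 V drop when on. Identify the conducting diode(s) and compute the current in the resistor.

Only D_A conducts; I_R ≈ 1 mA

Assume both conduct. Then node N would need to be at both 9−0.7 = 8.3 V and 3.6−0.7 = 2.9 V, which is impossible.
Assume only D_A conducts: V_N = 9 − 0.7 = 8.3 V, so I_R = 8.3/8.2 = 1.01 mA.
Check D_B: its anode-to-cathode voltage is 3.6 − 8.3 = -4.7 V < 0.7 V, so it is off. The assumption is consistent.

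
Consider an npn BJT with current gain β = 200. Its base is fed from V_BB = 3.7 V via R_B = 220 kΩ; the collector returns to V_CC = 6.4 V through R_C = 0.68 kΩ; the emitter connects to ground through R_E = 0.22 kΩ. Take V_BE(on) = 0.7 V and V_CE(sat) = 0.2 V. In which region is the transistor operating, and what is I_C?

Assume active. Base-emitter loop: I_B = (V_BB − V_BE)/(R_B + (β+1)R_E) = (3.7 − 0.7)/(220 + 201×0.22) = 0.0114 mA.
I_C = β·I_B = 200×0.0114 = 2.27 mA.
V_CE = V_CC − I_C·R_C − I_E·R_E = 6.4 − 2.27×0.68 − 2.28×0.22 = 4.35 V > V_CE(sat), so the active-region assumption holds.

active; I_C ≈ 2.3 mA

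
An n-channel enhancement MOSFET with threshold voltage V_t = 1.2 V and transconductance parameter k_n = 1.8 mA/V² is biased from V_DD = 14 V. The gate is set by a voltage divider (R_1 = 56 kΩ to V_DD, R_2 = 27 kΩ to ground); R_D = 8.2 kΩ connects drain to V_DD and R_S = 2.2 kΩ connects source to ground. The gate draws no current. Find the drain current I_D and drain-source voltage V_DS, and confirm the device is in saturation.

V_G = V_DD·R_2/(R_1+R_2) = 14×27/83 = 4.55 V.
Assume saturation: I_D = (k_n/2)(V_GS − V_t)² with V_GS = V_G − I_D·R_S = 4.55 − 2.2·I_D.
Substituting gives 4.36·I_D² − 14.3·I_D + 10.1 = 0, with roots I_D = 1.04 or 2.24 mA.
The root I_D = 2.24 mA gives V_GS = -0.378 V ≤ V_t, so take I_D = 1.04 mA.
Then V_GS = 2.27 V and V_DS = V_DD − I_D(R_D+R_S) = 14 − 1.04×10.4 = 3.22 V.
Saturation requires V_DS ≥ V_GS − V_t = 1.07 V; 3.22 ≥ 1.07 ✓.

I_D ≈ 1 mA, V_DS ≈ 3.2 V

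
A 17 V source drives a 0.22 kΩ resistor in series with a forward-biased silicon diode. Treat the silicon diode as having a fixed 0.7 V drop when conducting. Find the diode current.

I ≈ 74 mA

KVL around the loop: 17 = V_D + I·R = 0.7 + I × 0.22 kΩ.
So I = (17 − 0.7) / 0.22 kΩ = 16.3 / 0.22 = 74.1 mA.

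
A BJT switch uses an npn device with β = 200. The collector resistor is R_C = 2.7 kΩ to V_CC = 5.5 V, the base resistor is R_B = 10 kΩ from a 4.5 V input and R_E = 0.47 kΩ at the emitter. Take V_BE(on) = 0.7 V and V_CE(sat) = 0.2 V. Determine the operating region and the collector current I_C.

Assume active: I_B = (4.5 − 0.7)/(10 + 201×0.47) = 0.0364 mA, I_C = β·I_B = 7.27 mA.
Then V_CE = 5.5 − 7.27×2.7 − 7.31×0.47 = -17.6 V < 0.2 V — the active assumption fails.
Re-solve with V_CE = 0.2 V. KCL at the emitter: V_E/R_E = (V_BB−0.7−V_E)/R_B + (V_CC−0.2−V_E)/R_C, giving V_E = 0.902 V.
I_C = (V_CC − 0.2 − V_E)/R_C = (5.3 − 0.902)/2.7 = 1.63 mA.
Check: I_B = (3.8 − 0.902)/10 = 0.29 mA, and β·I_B = 58 mA > I_C, confirming saturation.

saturation; I_C ≈ 1.6 mA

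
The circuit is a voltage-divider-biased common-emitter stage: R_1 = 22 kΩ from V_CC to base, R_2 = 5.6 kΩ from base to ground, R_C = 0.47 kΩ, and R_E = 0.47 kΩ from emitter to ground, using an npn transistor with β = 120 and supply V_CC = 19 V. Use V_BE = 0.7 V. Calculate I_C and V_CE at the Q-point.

Thevenize the base divider: V_Th = V_CC·R_2/(R_1+R_2) = 19×5.6/27.6 = 3.86 V, R_Th = R_1‖R_2 = 4.46 kΩ.
Base-emitter loop: V_Th = I_B·R_Th + V_BE + (β+1)I_B·R_E, so I_B = (3.86 − 0.7) / (4.46 + 121×0.47) = 0.0514 mA.
I_C = β·I_B = 120×0.0514 = 6.17 mA, and I_E = (β+1)I_B = 6.22 mA.
V_CE = V_CC − I_C·R_C − I_E·R_E = 19 − 6.17×0.47 − 6.22×0.47 = 13.2 V.
V_CE = 13.2 V > 0.2 V confirms active-region operation.

I_C ≈ 6.2 mA, V_CE ≈ 13 V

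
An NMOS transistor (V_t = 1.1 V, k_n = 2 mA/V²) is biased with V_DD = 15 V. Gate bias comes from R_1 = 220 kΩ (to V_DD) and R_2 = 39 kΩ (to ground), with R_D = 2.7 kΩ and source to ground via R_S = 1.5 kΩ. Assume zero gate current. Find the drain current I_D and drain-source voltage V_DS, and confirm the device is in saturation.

I_D ≈ 0.37 mA, V_DS ≈ 13 V

V_G = V_DD·R_2/(R_1+R_2) = 15×39/259 = 2.26 V.
Assume saturation: I_D = (k_n/2)(V_GS − V_t)² with V_GS = V_G − I_D·R_S = 2.26 − 1.5·I_D.
Substituting gives 2.25·I_D² − 4.48·I_D + 1.34 = 0, with roots I_D = 0.368 or 1.62 mA.
The root I_D = 1.62 mA gives V_GS = -0.173 V ≤ V_t, so take I_D = 0.368 mA.
Then V_GS = 1.71 V and V_DS = V_DD − I_D(R_D+R_S) = 15 − 0.368×4.2 = 13.5 V.
Saturation requires V_DS ≥ V_GS − V_t = 0.607 V; 13.5 ≥ 0.607 ✓.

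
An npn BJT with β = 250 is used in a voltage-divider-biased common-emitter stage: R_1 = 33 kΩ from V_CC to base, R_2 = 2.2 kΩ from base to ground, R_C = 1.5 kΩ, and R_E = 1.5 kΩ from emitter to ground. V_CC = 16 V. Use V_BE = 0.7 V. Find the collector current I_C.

Thevenize the base divider: V_Th = V_CC·R_2/(R_1+R_2) = 16×2.2/35.2 = 1 V, R_Th = R_1‖R_2 = 2.06 kΩ.
Base-emitter loop: V_Th = I_B·R_Th + V_BE + (β+1)I_B·R_E, so I_B = (1 − 0.7) / (2.06 + 251×1.5) = 0.000792 mA.
I_C = β·I_B = 250×0.000792 = 0.198 mA, and I_E = (β+1)I_B = 0.199 mA.
V_CE = V_CC − I_C·R_C − I_E·R_E = 16 − 0.198×1.5 − 0.199×1.5 = 15.4 V.
V_CE = 15.4 V > 0.2 V confirms active-region operation.

I_C ≈ 0.2 mA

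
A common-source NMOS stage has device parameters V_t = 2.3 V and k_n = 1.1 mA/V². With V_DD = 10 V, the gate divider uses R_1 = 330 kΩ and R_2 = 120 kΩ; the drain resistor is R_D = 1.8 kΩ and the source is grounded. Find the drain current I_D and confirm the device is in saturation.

I_D ≈ 0.074 mA

V_G = V_DD·R_2/(R_1+R_2) = 10×120/450 = 2.67 V. With the source grounded, V_GS = V_G = 2.67 V.
Assume saturation: I_D = (k_n/2)(V_GS − V_t)² = (1.1/2)×(2.67 − 2.3)² = 0.55×0.367² = 0.0739 mA.
V_DS = V_DD − I_D·R_D = 10 − 0.0739×1.8 = 9.87 V.
Saturation requires V_DS ≥ V_GS − V_t = 0.367 V; 9.87 ≥ 0.367 ✓.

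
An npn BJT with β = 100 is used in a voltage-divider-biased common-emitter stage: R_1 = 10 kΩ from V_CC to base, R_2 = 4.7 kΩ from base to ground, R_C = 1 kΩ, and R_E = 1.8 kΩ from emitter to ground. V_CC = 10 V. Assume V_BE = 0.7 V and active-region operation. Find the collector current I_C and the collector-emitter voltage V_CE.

I_C ≈ 1.3 mA, V_CE ≈ 6.2 V

Thevenize the base divider: V_Th = V_CC·R_2/(R_1+R_2) = 10×4.7/14.7 = 3.2 V, R_Th = R_1‖R_2 = 3.2 kΩ.
Base-emitter loop: V_Th = I_B·R_Th + V_BE + (β+1)I_B·R_E, so I_B = (3.2 − 0.7) / (3.2 + 101×1.8) = 0.0135 mA.
I_C = β·I_B = 100×0.0135 = 1.35 mA, and I_E = (β+1)I_B = 1.36 mA.
V_CE = V_CC − I_C·R_C − I_E·R_E = 10 − 1.35×1 − 1.36×1.8 = 6.2 V.
V_CE = 6.2 V > 0.2 V confirms active-region operation.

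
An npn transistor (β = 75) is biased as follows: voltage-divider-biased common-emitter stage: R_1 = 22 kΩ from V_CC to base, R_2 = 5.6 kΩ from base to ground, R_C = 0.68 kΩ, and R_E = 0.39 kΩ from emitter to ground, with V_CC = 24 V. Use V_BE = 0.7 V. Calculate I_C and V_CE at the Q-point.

I_C ≈ 9.2 mA, V_CE ≈ 14 V

Thevenize the base divider: V_Th = V_CC·R_2/(R_1+R_2) = 24×5.6/27.6 = 4.87 V, R_Th = R_1‖R_2 = 4.46 kΩ.
Base-emitter loop: V_Th = I_B·R_Th + V_BE + (β+1)I_B·R_E, so I_B = (4.87 − 0.7) / (4.46 + 76×0.39) = 0.122 mA.
I_C = β·I_B = 75×0.122 = 9.17 mA, and I_E = (β+1)I_B = 9.29 mA.
V_CE = V_CC − I_C·R_C − I_E·R_E = 24 − 9.17×0.68 − 9.29×0.39 = 14.1 V.
V_CE = 14.1 V > 0.2 V confirms active-region operation.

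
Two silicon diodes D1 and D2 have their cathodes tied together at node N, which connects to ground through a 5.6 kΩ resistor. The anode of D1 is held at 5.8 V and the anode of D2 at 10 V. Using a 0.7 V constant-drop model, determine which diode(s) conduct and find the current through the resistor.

Assume both conduct. Then node N would need to be at both 5.8−0.7 = 5.1 V and 10−0.7 = 9.3 V, which is impossible.
Assume only D2 conducts: V_N = 10 − 0.7 = 9.3 V, so I_R = 9.3/5.6 = 1.66 mA.
Check D1: its anode-to-cathode voltage is 5.8 − 9.3 = -3.5 V < 0.7 V, so it is off. The assumption is consistent.

Only D2 conducts; I_R ≈ 1.7 mA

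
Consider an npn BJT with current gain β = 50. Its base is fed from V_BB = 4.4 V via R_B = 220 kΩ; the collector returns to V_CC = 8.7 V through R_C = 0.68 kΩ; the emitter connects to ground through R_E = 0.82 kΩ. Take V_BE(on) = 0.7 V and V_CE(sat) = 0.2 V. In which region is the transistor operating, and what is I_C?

Assume active. Base-emitter loop: I_B = (V_BB − V_BE)/(R_B + (β+1)R_E) = (4.4 − 0.7)/(220 + 51×0.82) = 0.0141 mA.
I_C = β·I_B = 50×0.0141 = 0.707 mA.
V_CE = V_CC − I_C·R_C − I_E·R_E = 8.7 − 0.707×0.68 − 0.721×0.82 = 7.63 V > V_CE(sat), so the active-region assumption holds.

active; I_C ≈ 0.71 mA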